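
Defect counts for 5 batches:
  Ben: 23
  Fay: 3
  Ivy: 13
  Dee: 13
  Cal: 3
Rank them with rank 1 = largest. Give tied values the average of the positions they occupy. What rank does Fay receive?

4.5

Sorted (descending): 23, 13, 13, 3, 3
The 2 values of 13 occupy positions 2–3 → average rank (2+3)/2 = 2.5.
The 2 values of 3 occupy positions 4–5 → average rank (4+5)/2 = 4.5.
Fay has value 3 → rank 4.5.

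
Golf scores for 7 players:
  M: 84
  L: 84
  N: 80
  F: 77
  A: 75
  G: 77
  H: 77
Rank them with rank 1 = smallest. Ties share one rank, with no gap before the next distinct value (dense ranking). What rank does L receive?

4

Sorted (ascending): 75, 77, 77, 77, 80, 84, 84
The 3 values of 77 share dense rank 2.
The 2 values of 84 share dense rank 4.
Remaining distinct values take the next consecutive integers.
L has value 84 → rank 4.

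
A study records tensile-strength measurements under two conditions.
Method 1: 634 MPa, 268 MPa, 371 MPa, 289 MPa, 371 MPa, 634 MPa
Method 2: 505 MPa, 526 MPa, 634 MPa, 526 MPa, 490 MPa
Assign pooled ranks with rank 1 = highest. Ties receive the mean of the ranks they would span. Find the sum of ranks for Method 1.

Sorted (descending): 634, 634, 634, 526, 526, 505, 490, 371, 371, 289, 268
The 3 values of 634 occupy positions 1–3 → average rank 2.
The 2 values of 526 occupy positions 4–5 → average rank (4+5)/2 = 4.5.
The 2 values of 371 occupy positions 8–9 → average rank (8+9)/2 = 8.5.
Method 1 values → pooled ranks: 634→2, 268→11, 371→8.5, 289→10, 371→8.5, 634→2
Rank sum = 2 + 11 + 8.5 + 10 + 8.5 + 2 = 42

42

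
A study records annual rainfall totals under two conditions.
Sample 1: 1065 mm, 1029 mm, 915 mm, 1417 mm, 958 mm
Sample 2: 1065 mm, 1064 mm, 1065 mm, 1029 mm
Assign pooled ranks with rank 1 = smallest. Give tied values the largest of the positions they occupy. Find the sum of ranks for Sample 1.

24

Sorted (ascending): 915, 958, 1029, 1029, 1064, 1065, 1065, 1065, 1417
The 2 values of 1029 occupy positions 3–4 → each gets rank 4.
The 3 values of 1065 occupy positions 6–8 → each gets rank 8.
Sample 1 values → pooled ranks: 1065→8, 1029→4, 915→1, 1417→9, 958→2
Rank sum = 8 + 4 + 1 + 9 + 2 = 24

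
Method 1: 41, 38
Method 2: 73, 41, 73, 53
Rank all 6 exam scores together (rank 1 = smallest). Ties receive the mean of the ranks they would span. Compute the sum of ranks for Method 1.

3.5

Sorted (ascending): 38, 41, 41, 53, 73, 73
The 2 values of 41 occupy positions 2–3 → average rank (2+3)/2 = 2.5.
The 2 values of 73 occupy positions 5–6 → average rank (5+6)/2 = 5.5.
Method 1 values → pooled ranks: 41→2.5, 38→1
Rank sum = 2.5 + 1 = 3.5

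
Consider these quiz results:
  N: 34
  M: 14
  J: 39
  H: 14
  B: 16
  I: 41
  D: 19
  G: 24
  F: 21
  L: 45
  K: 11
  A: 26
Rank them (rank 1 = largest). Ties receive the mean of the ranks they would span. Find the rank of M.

Sorted (descending): 45, 41, 39, 34, 26, 24, 21, 19, 16, 14, 14, 11
The 2 values of 14 occupy positions 10–11 → average rank (10+11)/2 = 10.5.
M has value 14 → rank 10.5.

10.5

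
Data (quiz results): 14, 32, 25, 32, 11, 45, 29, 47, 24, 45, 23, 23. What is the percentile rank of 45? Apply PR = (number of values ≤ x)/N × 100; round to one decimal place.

N = 12.
Strictly below 45: 9. Equal to 45: 2.
PR = 11/12 × 100 = 91.7

91.7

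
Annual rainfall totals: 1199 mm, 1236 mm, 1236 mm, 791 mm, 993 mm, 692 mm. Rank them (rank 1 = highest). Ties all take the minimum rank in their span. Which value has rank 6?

Sorted (descending): 1236, 1236, 1199, 993, 791, 692
The 2 values of 1236 occupy positions 1–2 → each gets rank 1.
Rank 6 → value 692.

692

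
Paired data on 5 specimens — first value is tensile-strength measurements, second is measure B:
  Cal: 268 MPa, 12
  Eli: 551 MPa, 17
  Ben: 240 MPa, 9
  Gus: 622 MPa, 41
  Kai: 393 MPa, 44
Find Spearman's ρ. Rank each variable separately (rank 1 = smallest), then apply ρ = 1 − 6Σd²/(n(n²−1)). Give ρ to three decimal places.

0.700

Ranks of variable 1: 2, 4, 1, 5, 3
Ranks of variable 2: 2, 3, 1, 4, 5
d = r₁ − r₂: 0, 1, 0, 1, -2
d²: 0, 1, 0, 1, 4; Σd² = 6
ρ = 1 − 6·6/(5·24) = 1 − 36/120 = 0.700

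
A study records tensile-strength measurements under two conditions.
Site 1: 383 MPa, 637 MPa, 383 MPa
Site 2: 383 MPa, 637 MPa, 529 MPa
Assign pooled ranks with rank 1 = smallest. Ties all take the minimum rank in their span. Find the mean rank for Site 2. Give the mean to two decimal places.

Sorted (ascending): 383, 383, 383, 529, 637, 637
The 3 values of 383 occupy positions 1–3 → each gets rank 1.
The 2 values of 637 occupy positions 5–6 → each gets rank 5.
Site 2 values → pooled ranks: 383→1, 637→5, 529→4
Mean rank = (1 + 5 + 4) / 3 = 3.33

3.33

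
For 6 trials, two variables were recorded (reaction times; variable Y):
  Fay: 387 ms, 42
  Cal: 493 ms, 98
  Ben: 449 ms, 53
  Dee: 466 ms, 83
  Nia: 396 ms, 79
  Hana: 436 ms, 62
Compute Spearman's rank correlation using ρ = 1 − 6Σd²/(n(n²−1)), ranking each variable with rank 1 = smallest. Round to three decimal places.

0.771

Ranks of variable 1: 1, 6, 4, 5, 2, 3
Ranks of variable 2: 1, 6, 2, 5, 4, 3
d = r₁ − r₂: 0, 0, 2, 0, -2, 0
d²: 0, 0, 4, 0, 4, 0; Σd² = 8
ρ = 1 − 6·8/(6·35) = 1 − 48/210 = 0.771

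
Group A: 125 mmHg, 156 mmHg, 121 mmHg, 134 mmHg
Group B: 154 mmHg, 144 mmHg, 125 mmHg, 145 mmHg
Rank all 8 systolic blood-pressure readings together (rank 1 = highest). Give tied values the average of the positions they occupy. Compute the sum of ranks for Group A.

Sorted (descending): 156, 154, 145, 144, 134, 125, 125, 121
The 2 values of 125 occupy positions 6–7 → average rank (6+7)/2 = 6.5.
Group A values → pooled ranks: 125→6.5, 156→1, 121→8, 134→5
Rank sum = 6.5 + 1 + 8 + 5 = 20.5

20.5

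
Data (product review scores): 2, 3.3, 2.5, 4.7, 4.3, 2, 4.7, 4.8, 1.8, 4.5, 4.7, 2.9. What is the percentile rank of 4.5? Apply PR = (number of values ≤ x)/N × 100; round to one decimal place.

N = 12.
Strictly below 4.5: 7. Equal to 4.5: 1.
PR = 8/12 × 100 = 66.7

66.7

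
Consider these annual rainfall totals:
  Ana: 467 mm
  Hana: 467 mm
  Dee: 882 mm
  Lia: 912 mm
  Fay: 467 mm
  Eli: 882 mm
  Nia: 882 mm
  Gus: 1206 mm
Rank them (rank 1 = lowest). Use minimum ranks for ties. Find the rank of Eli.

4

Sorted (ascending): 467, 467, 467, 882, 882, 882, 912, 1206
The 3 values of 467 occupy positions 1–3 → each gets rank 1.
The 3 values of 882 occupy positions 4–6 → each gets rank 4.
Eli has value 882 mm → rank 4.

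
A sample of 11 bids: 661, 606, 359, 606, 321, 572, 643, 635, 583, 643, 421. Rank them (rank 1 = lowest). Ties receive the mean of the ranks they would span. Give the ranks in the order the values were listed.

Sorted (ascending): 321, 359, 421, 572, 583, 606, 606, 635, 643, 643, 661
The 2 values of 606 occupy positions 6–7 → average rank (6+7)/2 = 6.5.
The 2 values of 643 occupy positions 9–10 → average rank (9+10)/2 = 9.5.

11, 6.5, 2, 6.5, 1, 4, 9.5, 8, 5, 9.5, 3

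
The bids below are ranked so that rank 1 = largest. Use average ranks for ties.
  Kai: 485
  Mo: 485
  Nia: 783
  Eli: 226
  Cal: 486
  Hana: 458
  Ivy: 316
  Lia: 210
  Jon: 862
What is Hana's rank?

6

Sorted (descending): 862, 783, 486, 485, 485, 458, 316, 226, 210
The 2 values of 485 occupy positions 4–5 → average rank (4+5)/2 = 4.5.
Hana has value 458 → rank 6.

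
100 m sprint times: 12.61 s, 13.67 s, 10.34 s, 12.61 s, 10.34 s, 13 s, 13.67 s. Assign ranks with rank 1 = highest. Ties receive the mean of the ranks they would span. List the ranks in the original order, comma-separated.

4.5, 1.5, 6.5, 4.5, 6.5, 3, 1.5

Sorted (descending): 13.67, 13.67, 13, 12.61, 12.61, 10.34, 10.34
The 2 values of 13.67 occupy positions 1–2 → average rank (1+2)/2 = 1.5.
The 2 values of 12.61 occupy positions 4–5 → average rank (4+5)/2 = 4.5.
The 2 values of 10.34 occupy positions 6–7 → average rank (6+7)/2 = 6.5.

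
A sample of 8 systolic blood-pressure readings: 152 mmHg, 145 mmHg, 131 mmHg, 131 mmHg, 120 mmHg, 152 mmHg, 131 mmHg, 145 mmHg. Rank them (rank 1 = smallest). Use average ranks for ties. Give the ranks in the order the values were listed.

Sorted (ascending): 120, 131, 131, 131, 145, 145, 152, 152
The 3 values of 131 occupy positions 2–4 → average rank 3.
The 2 values of 145 occupy positions 5–6 → average rank (5+6)/2 = 5.5.
The 2 values of 152 occupy positions 7–8 → average rank (7+8)/2 = 7.5.

7.5, 5.5, 3, 3, 1, 7.5, 3, 5.5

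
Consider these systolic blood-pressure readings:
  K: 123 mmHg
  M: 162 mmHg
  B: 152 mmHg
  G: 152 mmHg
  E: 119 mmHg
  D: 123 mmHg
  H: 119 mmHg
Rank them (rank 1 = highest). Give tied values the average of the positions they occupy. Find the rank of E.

6.5

Sorted (descending): 162, 152, 152, 123, 123, 119, 119
The 2 values of 152 occupy positions 2–3 → average rank (2+3)/2 = 2.5.
The 2 values of 123 occupy positions 4–5 → average rank (4+5)/2 = 4.5.
The 2 values of 119 occupy positions 6–7 → average rank (6+7)/2 = 6.5.
E has value 119 mmHg → rank 6.5.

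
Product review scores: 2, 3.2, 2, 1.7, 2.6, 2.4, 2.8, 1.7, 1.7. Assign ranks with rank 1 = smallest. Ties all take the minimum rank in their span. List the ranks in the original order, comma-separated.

4, 9, 4, 1, 7, 6, 8, 1, 1

Sorted (ascending): 1.7, 1.7, 1.7, 2, 2, 2.4, 2.6, 2.8, 3.2
The 3 values of 1.7 occupy positions 1–3 → each gets rank 1.
The 2 values of 2 occupy positions 4–5 → each gets rank 4.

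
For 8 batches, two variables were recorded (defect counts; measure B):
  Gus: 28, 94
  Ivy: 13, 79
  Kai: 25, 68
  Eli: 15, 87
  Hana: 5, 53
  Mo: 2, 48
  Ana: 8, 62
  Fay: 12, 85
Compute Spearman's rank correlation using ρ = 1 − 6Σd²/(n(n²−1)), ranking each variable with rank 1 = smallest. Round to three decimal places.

Ranks of variable 1: 8, 5, 7, 6, 2, 1, 3, 4
Ranks of variable 2: 8, 5, 4, 7, 2, 1, 3, 6
d = r₁ − r₂: 0, 0, 3, -1, 0, 0, 0, -2
d²: 0, 0, 9, 1, 0, 0, 0, 4; Σd² = 14
ρ = 1 − 6·14/(8·63) = 1 − 84/504 = 0.833

0.833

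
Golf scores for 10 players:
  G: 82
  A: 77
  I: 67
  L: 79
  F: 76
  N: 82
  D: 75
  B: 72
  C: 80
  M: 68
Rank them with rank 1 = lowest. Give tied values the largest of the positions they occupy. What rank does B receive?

Sorted (ascending): 67, 68, 72, 75, 76, 77, 79, 80, 82, 82
The 2 values of 82 occupy positions 9–10 → each gets rank 10.
B has value 72 → rank 3.

3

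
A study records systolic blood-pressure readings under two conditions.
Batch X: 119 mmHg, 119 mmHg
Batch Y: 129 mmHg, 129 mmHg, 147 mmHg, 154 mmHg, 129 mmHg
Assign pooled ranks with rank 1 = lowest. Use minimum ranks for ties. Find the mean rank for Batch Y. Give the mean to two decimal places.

Sorted (ascending): 119, 119, 129, 129, 129, 147, 154
The 2 values of 119 occupy positions 1–2 → each gets rank 1.
The 3 values of 129 occupy positions 3–5 → each gets rank 3.
Batch Y values → pooled ranks: 129→3, 129→3, 147→6, 154→7, 129→3
Mean rank = (3 + 3 + 6 + 7 + 3) / 5 = 4.40

4.40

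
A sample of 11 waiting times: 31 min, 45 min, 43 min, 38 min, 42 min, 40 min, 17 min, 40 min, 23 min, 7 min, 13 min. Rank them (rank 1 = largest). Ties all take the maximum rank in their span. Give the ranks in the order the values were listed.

Sorted (descending): 45, 43, 42, 40, 40, 38, 31, 23, 17, 13, 7
The 2 values of 40 occupy positions 4–5 → each gets rank 5.

7, 1, 2, 6, 3, 5, 9, 5, 8, 11, 10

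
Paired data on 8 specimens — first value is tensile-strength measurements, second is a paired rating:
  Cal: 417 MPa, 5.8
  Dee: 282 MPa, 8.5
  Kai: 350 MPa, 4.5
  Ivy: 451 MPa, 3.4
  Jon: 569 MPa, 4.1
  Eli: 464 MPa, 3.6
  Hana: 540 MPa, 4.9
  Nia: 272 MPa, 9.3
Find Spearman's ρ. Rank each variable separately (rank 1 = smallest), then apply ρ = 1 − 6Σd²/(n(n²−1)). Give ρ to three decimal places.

-0.667

Ranks of variable 1: 4, 2, 3, 5, 8, 6, 7, 1
Ranks of variable 2: 6, 7, 4, 1, 3, 2, 5, 8
d = r₁ − r₂: -2, -5, -1, 4, 5, 4, 2, -7
d²: 4, 25, 1, 16, 25, 16, 4, 49; Σd² = 140
ρ = 1 − 6·140/(8·63) = 1 − 840/504 = -0.667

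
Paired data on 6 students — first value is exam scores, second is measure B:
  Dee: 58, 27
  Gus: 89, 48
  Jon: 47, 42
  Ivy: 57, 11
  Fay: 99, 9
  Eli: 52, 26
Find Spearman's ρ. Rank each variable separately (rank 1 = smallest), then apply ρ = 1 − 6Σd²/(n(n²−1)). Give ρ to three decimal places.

-0.257

Ranks of variable 1: 4, 5, 1, 3, 6, 2
Ranks of variable 2: 4, 6, 5, 2, 1, 3
d = r₁ − r₂: 0, -1, -4, 1, 5, -1
d²: 0, 1, 16, 1, 25, 1; Σd² = 44
ρ = 1 − 6·44/(6·35) = 1 − 264/210 = -0.257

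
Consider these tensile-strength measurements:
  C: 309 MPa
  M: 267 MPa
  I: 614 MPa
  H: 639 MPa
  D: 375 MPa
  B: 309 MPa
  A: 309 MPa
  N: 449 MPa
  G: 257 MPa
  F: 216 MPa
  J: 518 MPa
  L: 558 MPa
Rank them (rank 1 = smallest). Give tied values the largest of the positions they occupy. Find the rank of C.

6

Sorted (ascending): 216, 257, 267, 309, 309, 309, 375, 449, 518, 558, 614, 639
The 3 values of 309 occupy positions 4–6 → each gets rank 6.
C has value 309 MPa → rank 6.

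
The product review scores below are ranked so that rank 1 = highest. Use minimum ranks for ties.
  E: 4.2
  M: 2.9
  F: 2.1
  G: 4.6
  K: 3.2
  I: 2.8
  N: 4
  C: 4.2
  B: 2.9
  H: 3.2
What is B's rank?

Sorted (descending): 4.6, 4.2, 4.2, 4, 3.2, 3.2, 2.9, 2.9, 2.8, 2.1
The 2 values of 4.2 occupy positions 2–3 → each gets rank 2.
The 2 values of 3.2 occupy positions 5–6 → each gets rank 5.
The 2 values of 2.9 occupy positions 7–8 → each gets rank 7.
B has value 2.9 → rank 7.

7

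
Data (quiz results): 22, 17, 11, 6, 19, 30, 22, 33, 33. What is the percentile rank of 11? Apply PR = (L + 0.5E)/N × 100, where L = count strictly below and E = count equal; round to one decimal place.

16.7

N = 9.
Strictly below 11: 1. Equal to 11: 1.
PR = (1 + 0.5·1)/9 × 100 = 16.7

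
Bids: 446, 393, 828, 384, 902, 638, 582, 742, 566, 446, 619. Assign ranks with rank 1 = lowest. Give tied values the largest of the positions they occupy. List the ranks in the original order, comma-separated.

4, 2, 10, 1, 11, 8, 6, 9, 5, 4, 7

Sorted (ascending): 384, 393, 446, 446, 566, 582, 619, 638, 742, 828, 902
The 2 values of 446 occupy positions 3–4 → each gets rank 4.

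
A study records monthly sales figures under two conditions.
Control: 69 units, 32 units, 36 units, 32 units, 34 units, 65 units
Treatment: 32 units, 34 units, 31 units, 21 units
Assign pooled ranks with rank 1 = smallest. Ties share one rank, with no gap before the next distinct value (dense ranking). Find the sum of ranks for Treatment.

10

Sorted (ascending): 21, 31, 32, 32, 32, 34, 34, 36, 65, 69
The 3 values of 32 share dense rank 3.
The 2 values of 34 share dense rank 4.
Remaining distinct values take the next consecutive integers.
Treatment values → pooled ranks: 32→3, 34→4, 31→2, 21→1
Rank sum = 3 + 4 + 2 + 1 = 10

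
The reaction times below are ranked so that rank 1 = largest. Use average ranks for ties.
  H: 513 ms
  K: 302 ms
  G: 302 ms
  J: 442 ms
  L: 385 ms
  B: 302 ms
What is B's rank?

5

Sorted (descending): 513, 442, 385, 302, 302, 302
The 3 values of 302 occupy positions 4–6 → average rank 5.
B has value 302 ms → rank 5.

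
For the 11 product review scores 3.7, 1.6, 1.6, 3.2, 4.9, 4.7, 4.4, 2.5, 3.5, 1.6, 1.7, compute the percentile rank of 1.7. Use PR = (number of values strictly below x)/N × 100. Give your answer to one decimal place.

N = 11.
Strictly below 1.7: 3. Equal to 1.7: 1.
PR = 3/11 × 100 = 27.3

27.3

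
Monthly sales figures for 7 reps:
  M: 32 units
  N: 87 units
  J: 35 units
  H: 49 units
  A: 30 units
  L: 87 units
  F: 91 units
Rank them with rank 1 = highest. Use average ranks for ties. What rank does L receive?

2.5

Sorted (descending): 91, 87, 87, 49, 35, 32, 30
The 2 values of 87 occupy positions 2–3 → average rank (2+3)/2 = 2.5.
L has value 87 units → rank 2.5.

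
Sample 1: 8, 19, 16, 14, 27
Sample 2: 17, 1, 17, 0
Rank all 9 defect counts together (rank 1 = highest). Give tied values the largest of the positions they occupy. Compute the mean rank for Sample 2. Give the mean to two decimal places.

Sorted (descending): 27, 19, 17, 17, 16, 14, 8, 1, 0
The 2 values of 17 occupy positions 3–4 → each gets rank 4.
Sample 2 values → pooled ranks: 17→4, 1→8, 17→4, 0→9
Mean rank = (4 + 8 + 4 + 9) / 4 = 6.25

6.25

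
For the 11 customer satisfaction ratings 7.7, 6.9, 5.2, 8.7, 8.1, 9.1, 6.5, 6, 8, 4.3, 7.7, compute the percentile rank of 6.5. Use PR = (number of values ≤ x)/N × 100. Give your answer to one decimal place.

36.4

N = 11.
Strictly below 6.5: 3. Equal to 6.5: 1.
PR = 4/11 × 100 = 36.4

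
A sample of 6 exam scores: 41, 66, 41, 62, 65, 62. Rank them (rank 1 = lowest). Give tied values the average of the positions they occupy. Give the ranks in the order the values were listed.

1.5, 6, 1.5, 3.5, 5, 3.5

Sorted (ascending): 41, 41, 62, 62, 65, 66
The 2 values of 41 occupy positions 1–2 → average rank (1+2)/2 = 1.5.
The 2 values of 62 occupy positions 3–4 → average rank (3+4)/2 = 3.5.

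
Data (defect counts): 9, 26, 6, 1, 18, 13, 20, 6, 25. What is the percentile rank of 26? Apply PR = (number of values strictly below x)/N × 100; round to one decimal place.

N = 9.
Strictly below 26: 8. Equal to 26: 1.
PR = 8/9 × 100 = 88.9

88.9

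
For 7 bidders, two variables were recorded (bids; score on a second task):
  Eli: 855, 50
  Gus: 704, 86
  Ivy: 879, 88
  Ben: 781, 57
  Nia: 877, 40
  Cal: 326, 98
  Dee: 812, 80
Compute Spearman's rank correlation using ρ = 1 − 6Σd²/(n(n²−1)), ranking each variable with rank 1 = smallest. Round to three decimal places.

-0.429

Ranks of variable 1: 5, 2, 7, 3, 6, 1, 4
Ranks of variable 2: 2, 5, 6, 3, 1, 7, 4
d = r₁ − r₂: 3, -3, 1, 0, 5, -6, 0
d²: 9, 9, 1, 0, 25, 36, 0; Σd² = 80
ρ = 1 − 6·80/(7·48) = 1 − 480/336 = -0.429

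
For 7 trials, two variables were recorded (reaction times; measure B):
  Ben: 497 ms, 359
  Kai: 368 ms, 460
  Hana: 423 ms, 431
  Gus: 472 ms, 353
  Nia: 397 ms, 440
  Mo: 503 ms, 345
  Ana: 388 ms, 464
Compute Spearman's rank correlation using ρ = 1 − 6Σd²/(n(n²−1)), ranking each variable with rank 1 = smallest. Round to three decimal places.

-0.929

Ranks of variable 1: 6, 1, 4, 5, 3, 7, 2
Ranks of variable 2: 3, 6, 4, 2, 5, 1, 7
d = r₁ − r₂: 3, -5, 0, 3, -2, 6, -5
d²: 9, 25, 0, 9, 4, 36, 25; Σd² = 108
ρ = 1 − 6·108/(7·48) = 1 − 648/336 = -0.929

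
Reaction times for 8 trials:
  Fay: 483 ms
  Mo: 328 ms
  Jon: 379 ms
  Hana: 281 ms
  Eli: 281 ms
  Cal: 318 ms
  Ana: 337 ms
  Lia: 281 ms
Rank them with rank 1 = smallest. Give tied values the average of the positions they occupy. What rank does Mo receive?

5

Sorted (ascending): 281, 281, 281, 318, 328, 337, 379, 483
The 3 values of 281 occupy positions 1–3 → average rank 2.
Mo has value 328 ms → rank 5.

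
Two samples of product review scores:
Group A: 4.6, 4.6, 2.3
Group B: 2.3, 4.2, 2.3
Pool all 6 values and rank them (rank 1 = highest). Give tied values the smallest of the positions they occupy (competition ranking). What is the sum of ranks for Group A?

6

Sorted (descending): 4.6, 4.6, 4.2, 2.3, 2.3, 2.3
The 2 values of 4.6 occupy positions 1–2 → each gets rank 1.
The 3 values of 2.3 occupy positions 4–6 → each gets rank 4.
Group A values → pooled ranks: 4.6→1, 4.6→1, 2.3→4
Rank sum = 1 + 1 + 4 = 6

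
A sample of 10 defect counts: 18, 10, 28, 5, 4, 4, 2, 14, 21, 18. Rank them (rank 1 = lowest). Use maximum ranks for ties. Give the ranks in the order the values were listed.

Sorted (ascending): 2, 4, 4, 5, 10, 14, 18, 18, 21, 28
The 2 values of 4 occupy positions 2–3 → each gets rank 3.
The 2 values of 18 occupy positions 7–8 → each gets rank 8.

8, 5, 10, 4, 3, 3, 1, 6, 9, 8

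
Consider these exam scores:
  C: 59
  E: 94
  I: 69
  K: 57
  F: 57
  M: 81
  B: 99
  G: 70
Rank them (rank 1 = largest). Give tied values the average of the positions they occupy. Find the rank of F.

Sorted (descending): 99, 94, 81, 70, 69, 59, 57, 57
The 2 values of 57 occupy positions 7–8 → average rank (7+8)/2 = 7.5.
F has value 57 → rank 7.5.

7.5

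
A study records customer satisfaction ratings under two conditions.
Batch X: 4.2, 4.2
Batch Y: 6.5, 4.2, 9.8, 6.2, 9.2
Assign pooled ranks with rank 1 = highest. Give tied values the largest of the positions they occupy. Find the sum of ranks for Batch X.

Sorted (descending): 9.8, 9.2, 6.5, 6.2, 4.2, 4.2, 4.2
The 3 values of 4.2 occupy positions 5–7 → each gets rank 7.
Batch X values → pooled ranks: 4.2→7, 4.2→7
Rank sum = 7 + 7 = 14

14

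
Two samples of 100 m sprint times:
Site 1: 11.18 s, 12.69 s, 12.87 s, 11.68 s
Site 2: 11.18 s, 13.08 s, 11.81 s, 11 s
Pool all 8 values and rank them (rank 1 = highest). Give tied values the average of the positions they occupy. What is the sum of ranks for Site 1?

16.5

Sorted (descending): 13.08, 12.87, 12.69, 11.81, 11.68, 11.18, 11.18, 11
The 2 values of 11.18 occupy positions 6–7 → average rank (6+7)/2 = 6.5.
Site 1 values → pooled ranks: 11.18→6.5, 12.69→3, 12.87→2, 11.68→5
Rank sum = 6.5 + 3 + 2 + 5 = 16.5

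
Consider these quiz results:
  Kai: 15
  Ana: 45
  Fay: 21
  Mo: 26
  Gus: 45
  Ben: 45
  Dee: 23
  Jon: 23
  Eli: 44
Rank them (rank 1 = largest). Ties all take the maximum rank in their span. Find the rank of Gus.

3

Sorted (descending): 45, 45, 45, 44, 26, 23, 23, 21, 15
The 3 values of 45 occupy positions 1–3 → each gets rank 3.
The 2 values of 23 occupy positions 6–7 → each gets rank 7.
Gus has value 45 → rank 3.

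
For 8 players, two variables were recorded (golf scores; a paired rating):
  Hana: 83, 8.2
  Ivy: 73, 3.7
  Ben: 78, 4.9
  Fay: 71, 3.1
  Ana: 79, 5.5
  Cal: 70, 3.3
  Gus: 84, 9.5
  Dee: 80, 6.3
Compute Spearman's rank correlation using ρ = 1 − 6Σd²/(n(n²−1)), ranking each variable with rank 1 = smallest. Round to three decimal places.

0.976

Ranks of variable 1: 7, 3, 4, 2, 5, 1, 8, 6
Ranks of variable 2: 7, 3, 4, 1, 5, 2, 8, 6
d = r₁ − r₂: 0, 0, 0, 1, 0, -1, 0, 0
d²: 0, 0, 0, 1, 0, 1, 0, 0; Σd² = 2
ρ = 1 − 6·2/(8·63) = 1 − 12/504 = 0.976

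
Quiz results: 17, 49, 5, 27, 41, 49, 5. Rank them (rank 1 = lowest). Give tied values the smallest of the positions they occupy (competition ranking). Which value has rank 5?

41

Sorted (ascending): 5, 5, 17, 27, 41, 49, 49
The 2 values of 5 occupy positions 1–2 → each gets rank 1.
The 2 values of 49 occupy positions 6–7 → each gets rank 6.
Rank 5 → value 41.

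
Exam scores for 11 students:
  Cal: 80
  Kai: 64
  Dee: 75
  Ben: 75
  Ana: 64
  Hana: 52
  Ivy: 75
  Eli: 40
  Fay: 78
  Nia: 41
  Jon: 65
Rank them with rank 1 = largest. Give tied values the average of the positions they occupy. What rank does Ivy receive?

4

Sorted (descending): 80, 78, 75, 75, 75, 65, 64, 64, 52, 41, 40
The 3 values of 75 occupy positions 3–5 → average rank 4.
The 2 values of 64 occupy positions 7–8 → average rank (7+8)/2 = 7.5.
Ivy has value 75 → rank 4.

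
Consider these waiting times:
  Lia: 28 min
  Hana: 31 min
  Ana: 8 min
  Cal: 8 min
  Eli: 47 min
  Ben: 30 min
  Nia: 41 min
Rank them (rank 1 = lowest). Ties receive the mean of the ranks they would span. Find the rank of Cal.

1.5

Sorted (ascending): 8, 8, 28, 30, 31, 41, 47
The 2 values of 8 occupy positions 1–2 → average rank (1+2)/2 = 1.5.
Cal has value 8 min → rank 1.5.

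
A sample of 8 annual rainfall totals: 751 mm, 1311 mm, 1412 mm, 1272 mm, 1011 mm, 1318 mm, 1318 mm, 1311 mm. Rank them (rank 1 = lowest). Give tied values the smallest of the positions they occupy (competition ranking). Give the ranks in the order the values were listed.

Sorted (ascending): 751, 1011, 1272, 1311, 1311, 1318, 1318, 1412
The 2 values of 1311 occupy positions 4–5 → each gets rank 4.
The 2 values of 1318 occupy positions 6–7 → each gets rank 6.

1, 4, 8, 3, 2, 6, 6, 4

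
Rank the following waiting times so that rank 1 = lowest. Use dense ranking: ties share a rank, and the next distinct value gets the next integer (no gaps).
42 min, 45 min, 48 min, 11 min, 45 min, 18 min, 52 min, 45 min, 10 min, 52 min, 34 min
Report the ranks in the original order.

Sorted (ascending): 10, 11, 18, 34, 42, 45, 45, 45, 48, 52, 52
The 3 values of 45 share dense rank 6.
The 2 values of 52 share dense rank 8.
Remaining distinct values take the next consecutive integers.

5, 6, 7, 2, 6, 3, 8, 6, 1, 8, 4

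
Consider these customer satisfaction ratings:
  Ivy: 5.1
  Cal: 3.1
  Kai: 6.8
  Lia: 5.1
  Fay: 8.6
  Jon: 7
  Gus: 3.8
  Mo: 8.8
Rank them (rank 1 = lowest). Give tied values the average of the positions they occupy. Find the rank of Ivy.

Sorted (ascending): 3.1, 3.8, 5.1, 5.1, 6.8, 7, 8.6, 8.8
The 2 values of 5.1 occupy positions 3–4 → average rank (3+4)/2 = 3.5.
Ivy has value 5.1 → rank 3.5.

3.5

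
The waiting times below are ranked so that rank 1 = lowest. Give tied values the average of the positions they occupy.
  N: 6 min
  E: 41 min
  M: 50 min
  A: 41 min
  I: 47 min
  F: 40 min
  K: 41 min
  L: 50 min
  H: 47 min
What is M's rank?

Sorted (ascending): 6, 40, 41, 41, 41, 47, 47, 50, 50
The 3 values of 41 occupy positions 3–5 → average rank 4.
The 2 values of 47 occupy positions 6–7 → average rank (6+7)/2 = 6.5.
The 2 values of 50 occupy positions 8–9 → average rank (8+9)/2 = 8.5.
M has value 50 min → rank 8.5.

8.5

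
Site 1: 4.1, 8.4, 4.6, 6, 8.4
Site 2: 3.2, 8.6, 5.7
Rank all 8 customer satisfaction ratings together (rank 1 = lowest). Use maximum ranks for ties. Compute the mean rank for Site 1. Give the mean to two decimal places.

4.80

Sorted (ascending): 3.2, 4.1, 4.6, 5.7, 6, 8.4, 8.4, 8.6
The 2 values of 8.4 occupy positions 6–7 → each gets rank 7.
Site 1 values → pooled ranks: 4.1→2, 8.4→7, 4.6→3, 6→5, 8.4→7
Mean rank = (2 + 7 + 3 + 5 + 7) / 5 = 4.80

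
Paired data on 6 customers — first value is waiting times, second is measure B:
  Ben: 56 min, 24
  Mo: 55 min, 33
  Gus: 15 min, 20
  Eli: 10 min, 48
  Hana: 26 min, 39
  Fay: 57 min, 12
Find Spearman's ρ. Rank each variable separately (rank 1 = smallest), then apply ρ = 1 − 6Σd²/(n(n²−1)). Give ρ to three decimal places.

-0.657

Ranks of variable 1: 5, 4, 2, 1, 3, 6
Ranks of variable 2: 3, 4, 2, 6, 5, 1
d = r₁ − r₂: 2, 0, 0, -5, -2, 5
d²: 4, 0, 0, 25, 4, 25; Σd² = 58
ρ = 1 − 6·58/(6·35) = 1 − 348/210 = -0.657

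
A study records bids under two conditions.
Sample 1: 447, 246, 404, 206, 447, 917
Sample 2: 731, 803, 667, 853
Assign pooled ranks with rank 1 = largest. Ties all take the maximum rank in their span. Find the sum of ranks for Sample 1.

42

Sorted (descending): 917, 853, 803, 731, 667, 447, 447, 404, 246, 206
The 2 values of 447 occupy positions 6–7 → each gets rank 7.
Sample 1 values → pooled ranks: 447→7, 246→9, 404→8, 206→10, 447→7, 917→1
Rank sum = 7 + 9 + 8 + 10 + 7 + 1 = 42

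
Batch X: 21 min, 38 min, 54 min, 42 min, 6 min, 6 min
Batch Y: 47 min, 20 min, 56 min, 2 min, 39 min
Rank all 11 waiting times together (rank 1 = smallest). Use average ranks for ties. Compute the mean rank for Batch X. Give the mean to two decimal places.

Sorted (ascending): 2, 6, 6, 20, 21, 38, 39, 42, 47, 54, 56
The 2 values of 6 occupy positions 2–3 → average rank (2+3)/2 = 2.5.
Batch X values → pooled ranks: 21→5, 38→6, 54→10, 42→8, 6→2.5, 6→2.5
Mean rank = (5 + 6 + 10 + 8 + 2.5 + 2.5) / 6 = 5.67

5.67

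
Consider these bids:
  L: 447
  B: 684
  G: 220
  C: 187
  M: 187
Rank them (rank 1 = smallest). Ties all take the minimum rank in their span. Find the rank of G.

Sorted (ascending): 187, 187, 220, 447, 684
The 2 values of 187 occupy positions 1–2 → each gets rank 1.
G has value 220 → rank 3.

3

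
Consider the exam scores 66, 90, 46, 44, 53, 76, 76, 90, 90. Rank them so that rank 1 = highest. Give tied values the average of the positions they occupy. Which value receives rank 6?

Sorted (descending): 90, 90, 90, 76, 76, 66, 53, 46, 44
The 3 values of 90 occupy positions 1–3 → average rank 2.
The 2 values of 76 occupy positions 4–5 → average rank (4+5)/2 = 4.5.
Rank 6 → value 66.

66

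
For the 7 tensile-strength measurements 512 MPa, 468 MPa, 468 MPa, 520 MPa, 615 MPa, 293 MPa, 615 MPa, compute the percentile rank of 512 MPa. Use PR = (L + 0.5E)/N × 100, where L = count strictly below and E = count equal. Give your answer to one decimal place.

N = 7.
Strictly below 512: 3. Equal to 512: 1.
PR = (3 + 0.5·1)/7 × 100 = 50.0

50.0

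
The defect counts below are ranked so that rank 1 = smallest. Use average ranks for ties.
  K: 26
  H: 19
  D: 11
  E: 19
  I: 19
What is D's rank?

1

Sorted (ascending): 11, 19, 19, 19, 26
The 3 values of 19 occupy positions 2–4 → average rank 3.
D has value 11 → rank 1.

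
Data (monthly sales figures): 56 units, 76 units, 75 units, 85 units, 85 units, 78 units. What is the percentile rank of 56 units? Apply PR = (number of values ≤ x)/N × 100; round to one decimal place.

16.7

N = 6.
Strictly below 56: 0. Equal to 56: 1.
PR = 1/6 × 100 = 16.7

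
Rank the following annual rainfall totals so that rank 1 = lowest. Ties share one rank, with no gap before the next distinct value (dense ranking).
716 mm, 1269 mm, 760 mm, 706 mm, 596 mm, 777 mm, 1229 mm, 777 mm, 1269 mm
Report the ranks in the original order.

3, 7, 4, 2, 1, 5, 6, 5, 7

Sorted (ascending): 596, 706, 716, 760, 777, 777, 1229, 1269, 1269
The 2 values of 777 share dense rank 5.
The 2 values of 1269 share dense rank 7.
Remaining distinct values take the next consecutive integers.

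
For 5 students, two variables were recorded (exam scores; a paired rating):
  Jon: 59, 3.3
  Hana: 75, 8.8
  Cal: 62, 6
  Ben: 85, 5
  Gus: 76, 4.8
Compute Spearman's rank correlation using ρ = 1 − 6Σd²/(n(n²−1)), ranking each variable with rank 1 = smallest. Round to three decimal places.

Ranks of variable 1: 1, 3, 2, 5, 4
Ranks of variable 2: 1, 5, 4, 3, 2
d = r₁ − r₂: 0, -2, -2, 2, 2
d²: 0, 4, 4, 4, 4; Σd² = 16
ρ = 1 − 6·16/(5·24) = 1 − 96/120 = 0.200

0.200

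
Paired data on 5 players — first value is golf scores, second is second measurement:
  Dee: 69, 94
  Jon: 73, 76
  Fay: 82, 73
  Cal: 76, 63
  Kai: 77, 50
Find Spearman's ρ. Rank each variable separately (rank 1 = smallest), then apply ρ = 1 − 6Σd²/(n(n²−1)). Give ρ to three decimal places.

-0.700

Ranks of variable 1: 1, 2, 5, 3, 4
Ranks of variable 2: 5, 4, 3, 2, 1
d = r₁ − r₂: -4, -2, 2, 1, 3
d²: 16, 4, 4, 1, 9; Σd² = 34
ρ = 1 − 6·34/(5·24) = 1 − 204/120 = -0.700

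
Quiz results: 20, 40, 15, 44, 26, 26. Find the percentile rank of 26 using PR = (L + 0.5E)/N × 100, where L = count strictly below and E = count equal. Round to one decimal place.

50.0

N = 6.
Strictly below 26: 2. Equal to 26: 2.
PR = (2 + 0.5·2)/6 × 100 = 50.0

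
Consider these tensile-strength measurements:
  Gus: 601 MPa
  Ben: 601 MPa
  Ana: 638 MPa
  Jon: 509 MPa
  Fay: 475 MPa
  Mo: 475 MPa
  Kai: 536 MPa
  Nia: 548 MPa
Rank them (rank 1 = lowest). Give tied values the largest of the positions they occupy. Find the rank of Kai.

Sorted (ascending): 475, 475, 509, 536, 548, 601, 601, 638
The 2 values of 475 occupy positions 1–2 → each gets rank 2.
The 2 values of 601 occupy positions 6–7 → each gets rank 7.
Kai has value 536 MPa → rank 4.

4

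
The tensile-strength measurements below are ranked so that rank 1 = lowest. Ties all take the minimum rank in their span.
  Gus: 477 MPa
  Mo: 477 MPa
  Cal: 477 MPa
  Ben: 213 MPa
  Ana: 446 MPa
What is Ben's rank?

Sorted (ascending): 213, 446, 477, 477, 477
The 3 values of 477 occupy positions 3–5 → each gets rank 3.
Ben has value 213 MPa → rank 1.

1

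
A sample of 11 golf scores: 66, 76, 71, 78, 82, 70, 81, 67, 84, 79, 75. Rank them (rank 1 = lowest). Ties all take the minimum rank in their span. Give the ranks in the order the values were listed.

Sorted (ascending): 66, 67, 70, 71, 75, 76, 78, 79, 81, 82, 84
No ties — each value takes its position as its rank.

1, 6, 4, 7, 10, 3, 9, 2, 11, 8, 5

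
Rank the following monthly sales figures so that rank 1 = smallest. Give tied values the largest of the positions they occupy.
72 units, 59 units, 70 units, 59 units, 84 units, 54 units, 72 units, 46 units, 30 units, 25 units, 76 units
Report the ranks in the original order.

Sorted (ascending): 25, 30, 46, 54, 59, 59, 70, 72, 72, 76, 84
The 2 values of 59 occupy positions 5–6 → each gets rank 6.
The 2 values of 72 occupy positions 8–9 → each gets rank 9.

9, 6, 7, 6, 11, 4, 9, 3, 2, 1, 10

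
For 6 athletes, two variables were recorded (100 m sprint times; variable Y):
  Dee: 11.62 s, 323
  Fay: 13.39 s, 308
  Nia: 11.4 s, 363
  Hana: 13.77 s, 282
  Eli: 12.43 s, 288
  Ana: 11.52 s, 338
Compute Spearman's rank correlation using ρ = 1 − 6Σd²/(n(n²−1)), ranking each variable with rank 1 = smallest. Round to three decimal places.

Ranks of variable 1: 3, 5, 1, 6, 4, 2
Ranks of variable 2: 4, 3, 6, 1, 2, 5
d = r₁ − r₂: -1, 2, -5, 5, 2, -3
d²: 1, 4, 25, 25, 4, 9; Σd² = 68
ρ = 1 − 6·68/(6·35) = 1 − 408/210 = -0.943

-0.943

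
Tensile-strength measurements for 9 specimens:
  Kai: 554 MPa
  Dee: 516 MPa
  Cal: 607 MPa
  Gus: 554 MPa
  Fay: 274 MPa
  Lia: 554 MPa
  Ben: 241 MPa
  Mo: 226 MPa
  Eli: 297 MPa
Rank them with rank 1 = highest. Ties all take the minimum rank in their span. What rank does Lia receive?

2

Sorted (descending): 607, 554, 554, 554, 516, 297, 274, 241, 226
The 3 values of 554 occupy positions 2–4 → each gets rank 2.
Lia has value 554 MPa → rank 2.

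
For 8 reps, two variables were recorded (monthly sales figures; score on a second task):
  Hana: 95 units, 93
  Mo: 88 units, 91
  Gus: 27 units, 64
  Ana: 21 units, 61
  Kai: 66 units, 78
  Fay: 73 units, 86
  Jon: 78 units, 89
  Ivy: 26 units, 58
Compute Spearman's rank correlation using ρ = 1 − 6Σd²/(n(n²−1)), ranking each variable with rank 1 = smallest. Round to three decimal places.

Ranks of variable 1: 8, 7, 3, 1, 4, 5, 6, 2
Ranks of variable 2: 8, 7, 3, 2, 4, 5, 6, 1
d = r₁ − r₂: 0, 0, 0, -1, 0, 0, 0, 1
d²: 0, 0, 0, 1, 0, 0, 0, 1; Σd² = 2
ρ = 1 − 6·2/(8·63) = 1 − 12/504 = 0.976

0.976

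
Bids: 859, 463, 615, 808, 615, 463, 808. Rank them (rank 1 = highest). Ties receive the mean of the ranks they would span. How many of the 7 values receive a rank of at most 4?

Sorted (descending): 859, 808, 808, 615, 615, 463, 463
The 2 values of 808 occupy positions 2–3 → average rank (2+3)/2 = 2.5.
The 2 values of 615 occupy positions 4–5 → average rank (4+5)/2 = 4.5.
The 2 values of 463 occupy positions 6–7 → average rank (6+7)/2 = 6.5.
Ranks ≤ 4: {1, 2.5, 2.5} → 3 values.

3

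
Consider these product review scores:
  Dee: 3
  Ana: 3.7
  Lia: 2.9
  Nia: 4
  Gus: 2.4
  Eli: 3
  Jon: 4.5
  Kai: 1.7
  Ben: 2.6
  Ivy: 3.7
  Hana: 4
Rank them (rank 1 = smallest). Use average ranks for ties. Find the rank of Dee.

5.5

Sorted (ascending): 1.7, 2.4, 2.6, 2.9, 3, 3, 3.7, 3.7, 4, 4, 4.5
The 2 values of 3 occupy positions 5–6 → average rank (5+6)/2 = 5.5.
The 2 values of 3.7 occupy positions 7–8 → average rank (7+8)/2 = 7.5.
The 2 values of 4 occupy positions 9–10 → average rank (9+10)/2 = 9.5.
Dee has value 3 → rank 5.5.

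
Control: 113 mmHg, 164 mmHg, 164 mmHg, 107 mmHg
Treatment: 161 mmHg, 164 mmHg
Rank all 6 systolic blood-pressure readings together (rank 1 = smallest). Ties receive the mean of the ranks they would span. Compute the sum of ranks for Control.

Sorted (ascending): 107, 113, 161, 164, 164, 164
The 3 values of 164 occupy positions 4–6 → average rank 5.
Control values → pooled ranks: 113→2, 164→5, 164→5, 107→1
Rank sum = 2 + 5 + 5 + 1 = 13

13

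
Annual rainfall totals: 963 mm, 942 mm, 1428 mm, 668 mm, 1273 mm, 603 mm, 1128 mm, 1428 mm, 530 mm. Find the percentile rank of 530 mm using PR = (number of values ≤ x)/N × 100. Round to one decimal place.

11.1

N = 9.
Strictly below 530: 0. Equal to 530: 1.
PR = 1/9 × 100 = 11.1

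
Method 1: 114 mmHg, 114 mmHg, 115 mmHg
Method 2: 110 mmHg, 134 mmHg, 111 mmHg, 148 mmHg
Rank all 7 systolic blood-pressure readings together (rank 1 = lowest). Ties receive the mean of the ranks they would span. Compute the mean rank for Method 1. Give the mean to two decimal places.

4.00

Sorted (ascending): 110, 111, 114, 114, 115, 134, 148
The 2 values of 114 occupy positions 3–4 → average rank (3+4)/2 = 3.5.
Method 1 values → pooled ranks: 114→3.5, 114→3.5, 115→5
Mean rank = (3.5 + 3.5 + 5) / 3 = 4.00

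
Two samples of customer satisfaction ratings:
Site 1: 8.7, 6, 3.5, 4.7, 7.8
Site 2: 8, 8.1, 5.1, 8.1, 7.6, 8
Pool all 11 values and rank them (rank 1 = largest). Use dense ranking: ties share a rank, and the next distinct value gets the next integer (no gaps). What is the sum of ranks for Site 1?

Sorted (descending): 8.7, 8.1, 8.1, 8, 8, 7.8, 7.6, 6, 5.1, 4.7, 3.5
The 2 values of 8.1 share dense rank 2.
The 2 values of 8 share dense rank 3.
Remaining distinct values take the next consecutive integers.
Site 1 values → pooled ranks: 8.7→1, 6→6, 3.5→9, 4.7→8, 7.8→4
Rank sum = 1 + 6 + 9 + 8 + 4 = 28

28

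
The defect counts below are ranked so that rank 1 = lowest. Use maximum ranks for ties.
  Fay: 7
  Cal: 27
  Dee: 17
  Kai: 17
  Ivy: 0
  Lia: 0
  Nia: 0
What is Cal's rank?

Sorted (ascending): 0, 0, 0, 7, 17, 17, 27
The 3 values of 0 occupy positions 1–3 → each gets rank 3.
The 2 values of 17 occupy positions 5–6 → each gets rank 6.
Cal has value 27 → rank 7.

7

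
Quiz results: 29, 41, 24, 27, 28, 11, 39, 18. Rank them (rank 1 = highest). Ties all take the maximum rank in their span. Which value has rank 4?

Sorted (descending): 41, 39, 29, 28, 27, 24, 18, 11
No ties — each value takes its position as its rank.
Rank 4 → value 28.

28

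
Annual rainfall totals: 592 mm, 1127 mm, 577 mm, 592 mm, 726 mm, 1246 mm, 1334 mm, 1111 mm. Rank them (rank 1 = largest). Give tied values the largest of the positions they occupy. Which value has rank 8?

577

Sorted (descending): 1334, 1246, 1127, 1111, 726, 592, 592, 577
The 2 values of 592 occupy positions 6–7 → each gets rank 7.
Rank 8 → value 577.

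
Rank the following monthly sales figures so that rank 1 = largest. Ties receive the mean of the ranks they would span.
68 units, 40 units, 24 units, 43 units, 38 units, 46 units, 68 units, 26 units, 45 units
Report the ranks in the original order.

Sorted (descending): 68, 68, 46, 45, 43, 40, 38, 26, 24
The 2 values of 68 occupy positions 1–2 → average rank (1+2)/2 = 1.5.

1.5, 6, 9, 5, 7, 3, 1.5, 8, 4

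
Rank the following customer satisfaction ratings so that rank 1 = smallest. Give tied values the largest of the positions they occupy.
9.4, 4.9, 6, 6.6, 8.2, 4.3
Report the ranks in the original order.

6, 2, 3, 4, 5, 1

Sorted (ascending): 4.3, 4.9, 6, 6.6, 8.2, 9.4
No ties — each value takes its position as its rank.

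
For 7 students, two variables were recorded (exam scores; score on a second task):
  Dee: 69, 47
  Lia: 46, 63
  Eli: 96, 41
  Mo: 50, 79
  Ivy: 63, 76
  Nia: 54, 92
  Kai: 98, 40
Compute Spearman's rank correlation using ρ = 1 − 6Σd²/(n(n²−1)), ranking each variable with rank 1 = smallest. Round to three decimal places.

-0.750

Ranks of variable 1: 5, 1, 6, 2, 4, 3, 7
Ranks of variable 2: 3, 4, 2, 6, 5, 7, 1
d = r₁ − r₂: 2, -3, 4, -4, -1, -4, 6
d²: 4, 9, 16, 16, 1, 16, 36; Σd² = 98
ρ = 1 − 6·98/(7·48) = 1 − 588/336 = -0.750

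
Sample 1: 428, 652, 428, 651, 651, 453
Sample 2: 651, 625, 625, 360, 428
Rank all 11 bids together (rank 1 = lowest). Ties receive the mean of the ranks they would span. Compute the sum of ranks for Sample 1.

40

Sorted (ascending): 360, 428, 428, 428, 453, 625, 625, 651, 651, 651, 652
The 3 values of 428 occupy positions 2–4 → average rank 3.
The 2 values of 625 occupy positions 6–7 → average rank (6+7)/2 = 6.5.
The 3 values of 651 occupy positions 8–10 → average rank 9.
Sample 1 values → pooled ranks: 428→3, 652→11, 428→3, 651→9, 651→9, 453→5
Rank sum = 3 + 11 + 3 + 9 + 9 + 5 = 40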